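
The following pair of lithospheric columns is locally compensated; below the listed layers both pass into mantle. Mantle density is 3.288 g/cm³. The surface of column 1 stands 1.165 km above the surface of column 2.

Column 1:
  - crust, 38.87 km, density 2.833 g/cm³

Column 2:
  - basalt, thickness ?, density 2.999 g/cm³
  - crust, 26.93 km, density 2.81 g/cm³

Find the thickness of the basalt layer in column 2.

3.4 km

Take the compensation level at the base of the deeper column (depth z_c below the surface of column 1) and equate Σ ρ_i t_i down to z_c; mantle fills any gap and the z_c terms cancel.
Column 1: 38.87×2.833 + (z_c − 38.87)×3.288
Column 2: 1.165×0 + x×2.999 + 26.93×2.81 + (z_c − 1.165 − 26.93 − x)×3.288
The z_c×3.288 term appears on both sides and cancels. Collect the known terms of each column as K = Σ(ρt)_known − 3.288 × (depth of known layers): K_1 = 110.11871 − 3.288×38.87 = −17.68585; K_2 = 75.6733 − 3.288×(1.165 + 26.93) = −16.70306.
Balance: K_1 = K_2 − x×(3.288 − 2.999), so x = (K_2 − K_1)/(3.288 − 2.999) = 0.98279/0.289 = 3.4 km.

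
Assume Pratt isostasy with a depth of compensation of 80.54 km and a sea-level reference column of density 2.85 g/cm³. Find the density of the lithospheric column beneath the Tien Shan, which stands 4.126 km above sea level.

Pratt balance: ρ_ref D = ρ (D + h).
ρ = ρ_ref D/(D + h) = 2.85 × 80.54 km/(80.54 km + 4.126 km) = 2.71 g/cm³.

2.71 g/cm³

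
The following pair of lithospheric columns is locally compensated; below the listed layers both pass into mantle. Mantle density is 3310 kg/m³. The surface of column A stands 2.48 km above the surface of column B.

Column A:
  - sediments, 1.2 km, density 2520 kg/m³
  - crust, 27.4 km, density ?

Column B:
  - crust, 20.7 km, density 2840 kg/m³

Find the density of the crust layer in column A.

Take the compensation level at the base of the deeper column (depth z_c below the surface of column A) and equate Σ ρ_i t_i down to z_c; mantle fills any gap and the z_c terms cancel.
Column A: 1.2×2520 + 27.4×ρ + (z_c − 28.6)×3310
Column B: 2.48×0 + 20.7×2840 + (z_c − 2.48 − 20.7)×3310
The z_c×3310 term appears on both sides and cancels. Collect the known terms of each column as K = Σ(ρt)_known − 3310 × (depth of known layers): K_A = 3024 − 3310×28.6 = −91642; K_B = 58788 − 3310×(2.48 + 20.7) = −17937.8.
Balance: K_A + 27.4×ρ = K_B, so ρ = (K_B − K_A)/27.4 = 73704.2/27.4 = 2690 kg/m³.

2690 kg/m³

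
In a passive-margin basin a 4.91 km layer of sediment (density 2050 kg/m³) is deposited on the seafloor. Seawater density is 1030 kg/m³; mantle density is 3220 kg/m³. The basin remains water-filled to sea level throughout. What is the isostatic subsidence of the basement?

2.29 km

Submarine loading: the sediment displaces seawater, and the subsidence is in turn flooded, so s (ρ_m − ρ_w) = t (ρ_sed − ρ_w).
s = 4.91 km × (2050 − 1030) / (3220 − 1030) = 2.29 km.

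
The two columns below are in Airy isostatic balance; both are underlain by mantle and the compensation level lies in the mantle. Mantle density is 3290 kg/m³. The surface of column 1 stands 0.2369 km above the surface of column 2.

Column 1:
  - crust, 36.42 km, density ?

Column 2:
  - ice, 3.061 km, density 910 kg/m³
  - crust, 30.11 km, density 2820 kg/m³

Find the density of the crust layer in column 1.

Take the compensation level at the base of the deeper column (depth z_c below the surface of column 1) and equate Σ ρ_i t_i down to z_c; mantle fills any gap and the z_c terms cancel.
Column 1: 36.42×ρ + (z_c − 36.42)×3290
Column 2: 0.2369×0 + 3.061×910 + 30.11×2820 + (z_c − 0.2369 − 33.171)×3290
The z_c×3290 term appears on both sides and cancels. Collect the known terms of each column as K = Σ(ρt)_known − 3290 × (depth of known layers): K_1 = 0 − 3290×36.42 = −119821.8; K_2 = 87695.71 − 3290×(0.2369 + 33.171) = −22216.281.
Balance: K_1 + 36.42×ρ = K_2, so ρ = (K_2 − K_1)/36.42 = 97605.5/36.42 = 2680 kg/m³.

2680 kg/m³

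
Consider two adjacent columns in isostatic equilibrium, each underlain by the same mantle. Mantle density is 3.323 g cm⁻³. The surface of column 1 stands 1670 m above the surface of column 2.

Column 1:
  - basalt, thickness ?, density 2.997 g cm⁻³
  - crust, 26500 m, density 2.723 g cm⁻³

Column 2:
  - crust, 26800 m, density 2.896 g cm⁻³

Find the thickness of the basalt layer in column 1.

3350 m

Take the compensation level at the base of the deeper column (depth z_c below the surface of column 1) and equate Σ ρ_i t_i down to z_c; mantle fills any gap and the z_c terms cancel.
Column 1: x×2.997 + 26500×2.723 + (z_c − 26500 − x)×3.323
Column 2: 1670×0 + 26800×2.896 + (z_c − 1670 − 26800)×3.323
The z_c×3.323 term appears on both sides and cancels. Collect the known terms of each column as K = Σ(ρt)_known − 3.323 × (depth of known layers): K_1 = 72159.5 − 3.323×26500 = −15900; K_2 = 77612.8 − 3.323×(1670 + 26800) = −16993.01.
Balance: K_1 − x×(3.323 − 2.997) = K_2, so x = (K_1 − K_2)/(3.323 − 2.997) = 1093.01/0.326 = 3350 m.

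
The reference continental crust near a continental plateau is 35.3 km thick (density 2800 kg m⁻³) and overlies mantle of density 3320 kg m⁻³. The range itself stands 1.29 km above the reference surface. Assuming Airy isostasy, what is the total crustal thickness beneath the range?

43.5 km

Root depth r = h ρ_c / (ρ_m − ρ_c) = 1.29 km × 2800 / 520 = 6.946 km.
Total thickness = T + h + r = 35.3 km + 1.29 km + 6.946 km = 43.5 km.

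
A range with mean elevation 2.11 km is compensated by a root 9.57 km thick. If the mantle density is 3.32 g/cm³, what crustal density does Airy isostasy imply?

ρ_c h = (ρ_m − ρ_c) r → ρ_c (h + r) = ρ_m r → ρ_c = ρ_m r / (h + r).
ρ_c = 3.32 × 9.57 km / (2.11 km + 9.57 km) = 2.72 g/cm³.

2.72 g/cm³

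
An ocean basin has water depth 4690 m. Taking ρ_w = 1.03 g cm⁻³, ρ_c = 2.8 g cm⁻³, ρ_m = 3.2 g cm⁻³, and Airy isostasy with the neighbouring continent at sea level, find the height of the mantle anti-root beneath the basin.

Isostatic balance requires: replacing crust with seawater at the top is compensated by replacing crust with mantle at the base: d (ρ_c − ρ_w) = a (ρ_m − ρ_c).
a = d (ρ_c − ρ_w)/(ρ_m − ρ_c) = 4690 m × 1.77/0.4 = 20800 m.

20800 m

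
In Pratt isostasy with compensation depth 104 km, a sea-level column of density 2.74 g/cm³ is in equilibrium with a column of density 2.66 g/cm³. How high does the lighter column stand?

3.13 km

ρ_ref D = ρ (D + h) → h = D (ρ_ref − ρ)/ρ.
h = 104 km × (2.74 − 2.66)/2.66 = 3.13 km.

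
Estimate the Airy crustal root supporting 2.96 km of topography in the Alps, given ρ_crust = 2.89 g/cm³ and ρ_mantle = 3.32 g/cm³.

In Airy isostatic equilibrium: the weight of the topography is balanced by the buoyancy of the root, ρ_c h = (ρ_m − ρ_c) r.
r = h · ρ_c / (ρ_m − ρ_c) = 2.96 km × 2.89 / (3.32 − 2.89) = 19.9 km.

19.9 km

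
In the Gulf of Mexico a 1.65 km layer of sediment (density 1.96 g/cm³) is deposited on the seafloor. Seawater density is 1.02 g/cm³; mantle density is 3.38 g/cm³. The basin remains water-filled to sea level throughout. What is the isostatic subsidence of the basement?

0.657 km

Submarine loading: the sediment displaces seawater, and the subsidence is in turn flooded, so s (ρ_m − ρ_w) = t (ρ_sed − ρ_w).
s = 1.65 km × (1.96 − 1.02) / (3.38 − 1.02) = 0.657 km.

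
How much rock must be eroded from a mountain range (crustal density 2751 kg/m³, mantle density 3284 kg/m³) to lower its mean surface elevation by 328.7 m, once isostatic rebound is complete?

2030 m

Net drop Δ = e − u = e − e ρ_c/ρ_m = e (ρ_m − ρ_c)/ρ_m.
e = Δ ρ_m/(ρ_m − ρ_c) = 328.7 m × 3284/533 = 2030 m.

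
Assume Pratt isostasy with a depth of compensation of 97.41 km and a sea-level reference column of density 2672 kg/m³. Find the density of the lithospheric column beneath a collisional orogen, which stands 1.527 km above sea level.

Pratt balance: ρ_ref D = ρ (D + h).
ρ = ρ_ref D/(D + h) = 2672 × 97.41 km/(97.41 km + 1.527 km) = 2630 kg/m³.

2630 kg/m³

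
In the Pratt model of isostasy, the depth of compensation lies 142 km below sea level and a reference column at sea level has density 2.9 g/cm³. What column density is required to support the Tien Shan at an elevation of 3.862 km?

Pratt balance: ρ_ref D = ρ (D + h).
ρ = ρ_ref D/(D + h) = 2.9 × 142 km/(142 km + 3.862 km) = 2.82 g/cm³.

2.82 g/cm³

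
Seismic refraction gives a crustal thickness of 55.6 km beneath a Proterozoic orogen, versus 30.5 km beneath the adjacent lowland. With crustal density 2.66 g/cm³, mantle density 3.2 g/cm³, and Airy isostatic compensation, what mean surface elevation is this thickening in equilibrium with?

Excess crust Δ = 55.6 km − 30.5 km = 25.1 km, split between elevation h and root r with h + r = Δ.
Airy balance ρ_c h = (ρ_m − ρ_c) r gives r = h ρ_c/(ρ_m − ρ_c), so h (1 + ρ_c/(ρ_m − ρ_c)) = Δ, i.e. h = Δ (ρ_m − ρ_c)/ρ_m.
h = 25.1 km × 0.54/3.2 = 4.24 km.

4.24 km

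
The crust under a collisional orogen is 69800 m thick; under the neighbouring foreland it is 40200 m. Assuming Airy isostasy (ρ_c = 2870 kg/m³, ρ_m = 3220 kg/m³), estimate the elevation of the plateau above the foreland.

3220 m

Excess crust Δ = 69800 m − 40200 m = 29600 m, split between elevation h and root r with h + r = Δ.
Airy balance ρ_c h = (ρ_m − ρ_c) r gives r = h ρ_c/(ρ_m − ρ_c), so h (1 + ρ_c/(ρ_m − ρ_c)) = Δ, i.e. h = Δ (ρ_m − ρ_c)/ρ_m.
h = 29600 m × 350/3220 = 3220 m.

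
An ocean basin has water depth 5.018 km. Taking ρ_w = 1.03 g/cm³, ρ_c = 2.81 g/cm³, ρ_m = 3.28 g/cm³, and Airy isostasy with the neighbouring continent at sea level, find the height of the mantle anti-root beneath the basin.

19 km

For local isostatic compensation: replacing crust with seawater at the top is compensated by replacing crust with mantle at the base: d (ρ_c − ρ_w) = a (ρ_m − ρ_c).
a = d (ρ_c − ρ_w)/(ρ_m − ρ_c) = 5.018 km × 1.78/0.47 = 19 km.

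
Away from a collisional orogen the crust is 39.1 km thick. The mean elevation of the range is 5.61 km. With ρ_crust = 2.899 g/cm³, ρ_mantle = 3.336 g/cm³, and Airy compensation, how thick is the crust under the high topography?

81.9 km

Root depth r = h ρ_c / (ρ_m − ρ_c) = 5.61 km × 2.899 / 0.437 = 37.22 km.
Total thickness = T + h + r = 39.1 km + 5.61 km + 37.22 km = 81.9 km.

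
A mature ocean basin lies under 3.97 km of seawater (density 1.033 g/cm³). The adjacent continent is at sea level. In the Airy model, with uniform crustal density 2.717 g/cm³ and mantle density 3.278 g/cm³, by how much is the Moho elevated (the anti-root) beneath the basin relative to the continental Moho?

For local isostatic compensation: replacing crust with seawater at the top is compensated by replacing crust with mantle at the base: d (ρ_c − ρ_w) = a (ρ_m − ρ_c).
a = d (ρ_c − ρ_w)/(ρ_m − ρ_c) = 3.97 km × 1.684/0.561 = 11.9 km.

11.9 km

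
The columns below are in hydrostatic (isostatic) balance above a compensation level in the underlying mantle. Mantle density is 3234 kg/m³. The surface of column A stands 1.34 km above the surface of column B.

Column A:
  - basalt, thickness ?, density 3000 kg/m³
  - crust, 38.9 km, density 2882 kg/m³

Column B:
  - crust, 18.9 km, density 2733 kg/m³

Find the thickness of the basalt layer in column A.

0.469 km

Take the compensation level at the base of the deeper column (depth z_c below the surface of column A) and equate Σ ρ_i t_i down to z_c; mantle fills any gap and the z_c terms cancel.
Column A: x×3000 + 38.9×2882 + (z_c − 38.9 − x)×3234
Column B: 1.34×0 + 18.9×2733 + (z_c − 1.34 − 18.9)×3234
The z_c×3234 term appears on both sides and cancels. Collect the known terms of each column as K = Σ(ρt)_known − 3234 × (depth of known layers): K_A = 112109.8 − 3234×38.9 = −13692.8; K_B = 51653.7 − 3234×(1.34 + 18.9) = −13802.46.
Balance: K_A − x×(3234 − 3000) = K_B, so x = (K_A − K_B)/(3234 − 3000) = 109.66/234 = 0.469 km.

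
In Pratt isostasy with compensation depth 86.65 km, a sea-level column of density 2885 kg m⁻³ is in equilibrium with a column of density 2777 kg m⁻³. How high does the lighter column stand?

ρ_ref D = ρ (D + h) → h = D (ρ_ref − ρ)/ρ.
h = 86.65 km × (2885 − 2777)/2777 = 3.37 km.

3.37 km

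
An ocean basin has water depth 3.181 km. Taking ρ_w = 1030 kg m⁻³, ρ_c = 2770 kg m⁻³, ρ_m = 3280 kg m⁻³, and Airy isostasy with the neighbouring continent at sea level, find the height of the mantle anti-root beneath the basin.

For local isostatic compensation: replacing crust with seawater at the top is compensated by replacing crust with mantle at the base: d (ρ_c − ρ_w) = a (ρ_m − ρ_c).
a = d (ρ_c − ρ_w)/(ρ_m − ρ_c) = 3.181 km × 1740/510 = 10.9 km.

10.9 km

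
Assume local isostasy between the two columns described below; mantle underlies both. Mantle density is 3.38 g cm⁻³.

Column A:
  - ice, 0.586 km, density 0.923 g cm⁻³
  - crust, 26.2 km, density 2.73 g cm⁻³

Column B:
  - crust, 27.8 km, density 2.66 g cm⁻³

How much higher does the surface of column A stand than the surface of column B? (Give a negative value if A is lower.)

For any compensation level in the mantle, the mantle terms cancel and isostasy reduces to e = (Σt_A − Σt_B) − (Σ(ρt)_A − Σ(ρt)_B) / ρ_m.
Σt_A = 26.786 km; Σt_B = 27.8 km; Σ(ρt)_A = 72.066878; Σ(ρt)_B = 73.948 (in km·g cm⁻³).
e = (26.786 − 27.8) − (72.066878 − 73.948) / 3.38 = −0.457 km.

−0.457 km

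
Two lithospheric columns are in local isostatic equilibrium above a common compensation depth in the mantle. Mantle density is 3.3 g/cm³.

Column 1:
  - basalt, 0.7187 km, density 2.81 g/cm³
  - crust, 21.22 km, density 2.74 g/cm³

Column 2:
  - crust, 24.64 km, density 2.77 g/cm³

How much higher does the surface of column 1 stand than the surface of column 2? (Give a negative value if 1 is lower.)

−0.25 km

For any compensation level in the mantle, the mantle terms cancel and isostasy reduces to e = (Σt_1 − Σt_2) − (Σ(ρt)_1 − Σ(ρt)_2) / ρ_m.
Σt_1 = 21.9387 km; Σt_2 = 24.64 km; Σ(ρt)_1 = 60.162347; Σ(ρt)_2 = 68.2528 (in km·g/cm³).
e = (21.9387 − 24.64) − (60.162347 − 68.2528) / 3.3 = −0.25 km.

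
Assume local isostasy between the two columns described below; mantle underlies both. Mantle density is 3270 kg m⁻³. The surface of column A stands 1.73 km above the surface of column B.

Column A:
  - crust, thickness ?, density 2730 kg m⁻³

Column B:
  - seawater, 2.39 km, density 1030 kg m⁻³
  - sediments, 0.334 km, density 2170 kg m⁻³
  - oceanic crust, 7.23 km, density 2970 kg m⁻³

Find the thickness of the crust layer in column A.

25.1 km

Take the compensation level at the base of the deeper column (depth z_c below the surface of column A) and equate Σ ρ_i t_i down to z_c; mantle fills any gap and the z_c terms cancel.
Column A: x×2730 + (z_c − 0 − x)×3270
Column B: 1.73×0 + 2.39×1030 + 0.334×2170 + 7.23×2970 + (z_c − 1.73 − 9.954)×3270
The z_c×3270 term appears on both sides and cancels. Collect the known terms of each column as K = Σ(ρt)_known − 3270 × (depth of known layers): K_A = 0 − 3270×0 = 0; K_B = 24659.58 − 3270×(1.73 + 9.954) = −13547.1.
Balance: K_A − x×(3270 − 2730) = K_B, so x = (K_A − K_B)/(3270 − 2730) = 13547.1/540 = 25.1 km.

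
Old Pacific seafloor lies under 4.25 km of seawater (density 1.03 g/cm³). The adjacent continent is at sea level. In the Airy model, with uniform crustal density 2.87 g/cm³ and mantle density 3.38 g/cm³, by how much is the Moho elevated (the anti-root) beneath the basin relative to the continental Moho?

15.3 km

Balancing pressure at the compensation depth: replacing crust with seawater at the top is compensated by replacing crust with mantle at the base: d (ρ_c − ρ_w) = a (ρ_m − ρ_c).
a = d (ρ_c − ρ_w)/(ρ_m − ρ_c) = 4.25 km × 1.84/0.51 = 15.3 km.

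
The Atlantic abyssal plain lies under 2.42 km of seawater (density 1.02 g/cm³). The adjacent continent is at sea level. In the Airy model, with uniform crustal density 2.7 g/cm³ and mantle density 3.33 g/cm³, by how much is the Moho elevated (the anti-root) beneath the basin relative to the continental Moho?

6.45 km

For local isostatic compensation: replacing crust with seawater at the top is compensated by replacing crust with mantle at the base: d (ρ_c − ρ_w) = a (ρ_m − ρ_c).
a = d (ρ_c − ρ_w)/(ρ_m − ρ_c) = 2.42 km × 1.68/0.63 = 6.45 km.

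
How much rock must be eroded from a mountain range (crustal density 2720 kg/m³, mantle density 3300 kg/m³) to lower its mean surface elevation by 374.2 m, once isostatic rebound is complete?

Net drop Δ = e − u = e − e ρ_c/ρ_m = e (ρ_m − ρ_c)/ρ_m.
e = Δ ρ_m/(ρ_m − ρ_c) = 374.2 m × 3300/580 = 2130 m.

2130 m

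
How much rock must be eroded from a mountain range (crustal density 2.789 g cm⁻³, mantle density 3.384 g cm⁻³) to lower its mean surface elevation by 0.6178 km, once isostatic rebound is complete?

3.51 km

Net drop Δ = e − u = e − e ρ_c/ρ_m = e (ρ_m − ρ_c)/ρ_m.
e = Δ ρ_m/(ρ_m − ρ_c) = 0.6178 km × 3.384/0.595 = 3.51 km.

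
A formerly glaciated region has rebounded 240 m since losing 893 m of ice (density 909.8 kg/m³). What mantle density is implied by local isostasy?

ρ_m = ρ_ice t / u = 909.8 × 893 m/240 m = 3390 kg/m³.

3390 kg/m³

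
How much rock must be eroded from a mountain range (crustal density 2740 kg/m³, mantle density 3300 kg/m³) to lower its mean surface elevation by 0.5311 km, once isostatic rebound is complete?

3.13 km

Net drop Δ = e − u = e − e ρ_c/ρ_m = e (ρ_m − ρ_c)/ρ_m.
e = Δ ρ_m/(ρ_m − ρ_c) = 0.5311 km × 3300/560 = 3.13 km.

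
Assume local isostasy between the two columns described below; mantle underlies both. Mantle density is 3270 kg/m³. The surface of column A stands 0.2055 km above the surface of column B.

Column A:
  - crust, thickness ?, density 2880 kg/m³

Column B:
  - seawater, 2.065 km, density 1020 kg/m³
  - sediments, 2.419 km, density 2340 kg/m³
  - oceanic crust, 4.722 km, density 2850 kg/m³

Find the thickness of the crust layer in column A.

24.5 km

Take the compensation level at the base of the deeper column (depth z_c below the surface of column A) and equate Σ ρ_i t_i down to z_c; mantle fills any gap and the z_c terms cancel.
Column A: x×2880 + (z_c − 0 − x)×3270
Column B: 0.2055×0 + 2.065×1020 + 2.419×2340 + 4.722×2850 + (z_c − 0.2055 − 9.206)×3270
The z_c×3270 term appears on both sides and cancels. Collect the known terms of each column as K = Σ(ρt)_known − 3270 × (depth of known layers): K_A = 0 − 3270×0 = 0; K_B = 21224.46 − 3270×(0.2055 + 9.206) = −9551.145.
Balance: K_A − x×(3270 − 2880) = K_B, so x = (K_A − K_B)/(3270 − 2880) = 9551.15/390 = 24.5 km.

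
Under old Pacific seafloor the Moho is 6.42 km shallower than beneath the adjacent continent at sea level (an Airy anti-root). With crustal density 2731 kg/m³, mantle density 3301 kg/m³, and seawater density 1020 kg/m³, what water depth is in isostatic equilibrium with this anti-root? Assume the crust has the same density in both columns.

2.14 km

Replacing a thickness d of crust by seawater at the top must be balanced by replacing crust with mantle at the base: d (ρ_c − ρ_w) = a (ρ_m − ρ_c).
d = a (ρ_m − ρ_c)/(ρ_c − ρ_w) = 6.42 km × 570/1711 = 2.14 km.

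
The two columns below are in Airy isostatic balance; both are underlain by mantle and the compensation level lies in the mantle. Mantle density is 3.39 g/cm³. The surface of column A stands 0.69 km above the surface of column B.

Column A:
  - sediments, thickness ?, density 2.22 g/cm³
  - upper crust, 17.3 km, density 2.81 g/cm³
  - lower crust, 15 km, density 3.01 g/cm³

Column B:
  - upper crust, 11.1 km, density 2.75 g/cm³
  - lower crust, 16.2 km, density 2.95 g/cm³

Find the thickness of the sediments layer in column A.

Take the compensation level at the base of the deeper column (depth z_c below the surface of column A) and equate Σ ρ_i t_i down to z_c; mantle fills any gap and the z_c terms cancel.
Column A: x×2.22 + 17.3×2.81 + 15×3.01 + (z_c − 32.3 − x)×3.39
Column B: 0.69×0 + 11.1×2.75 + 16.2×2.95 + (z_c − 0.69 − 27.3)×3.39
The z_c×3.39 term appears on both sides and cancels. Collect the known terms of each column as K = Σ(ρt)_known − 3.39 × (depth of known layers): K_A = 93.763 − 3.39×32.3 = −15.734; K_B = 78.315 − 3.39×(0.69 + 27.3) = −16.5711.
Balance: K_A − x×(3.39 − 2.22) = K_B, so x = (K_A − K_B)/(3.39 − 2.22) = 0.8371/1.17 = 0.715 km.

0.715 km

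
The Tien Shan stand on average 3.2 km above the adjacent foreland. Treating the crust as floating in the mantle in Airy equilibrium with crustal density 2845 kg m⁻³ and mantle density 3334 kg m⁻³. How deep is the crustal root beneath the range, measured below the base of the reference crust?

For local isostatic compensation: the weight of the topography is balanced by the buoyancy of the root, ρ_c h = (ρ_m − ρ_c) r.
r = h · ρ_c / (ρ_m − ρ_c) = 3.2 km × 2845 / (3334 − 2845) = 18.6 km.

18.6 km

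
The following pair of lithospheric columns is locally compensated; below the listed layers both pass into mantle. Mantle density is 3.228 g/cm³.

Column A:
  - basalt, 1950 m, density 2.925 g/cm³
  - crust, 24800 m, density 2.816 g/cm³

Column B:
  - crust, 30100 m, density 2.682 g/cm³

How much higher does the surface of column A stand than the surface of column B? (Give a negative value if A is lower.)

−1740 m

For any compensation level in the mantle, the mantle terms cancel and isostasy reduces to e = (Σt_A − Σt_B) − (Σ(ρt)_A − Σ(ρt)_B) / ρ_m.
Σt_A = 26750 m; Σt_B = 30100 m; Σ(ρt)_A = 75540.55; Σ(ρt)_B = 80728.2 (in m·g/cm³).
e = (26750 − 30100) − (75540.55 − 80728.2) / 3.228 = −1740 m.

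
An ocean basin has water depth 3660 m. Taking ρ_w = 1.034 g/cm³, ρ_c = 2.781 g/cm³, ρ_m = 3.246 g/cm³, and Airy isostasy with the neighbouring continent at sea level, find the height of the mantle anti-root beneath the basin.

By Archimedes' principle applied to the lithosphere: replacing crust with seawater at the top is compensated by replacing crust with mantle at the base: d (ρ_c − ρ_w) = a (ρ_m − ρ_c).
a = d (ρ_c − ρ_w)/(ρ_m − ρ_c) = 3660 m × 1.747/0.465 = 13800 m.

13800 m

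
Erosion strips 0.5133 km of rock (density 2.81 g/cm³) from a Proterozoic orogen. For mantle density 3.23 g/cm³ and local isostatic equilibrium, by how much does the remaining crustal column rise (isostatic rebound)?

Unloading: uplift u = e ρ_c/ρ_m = 0.5133 km × 2.81/3.23 = 0.447 km.

0.447 km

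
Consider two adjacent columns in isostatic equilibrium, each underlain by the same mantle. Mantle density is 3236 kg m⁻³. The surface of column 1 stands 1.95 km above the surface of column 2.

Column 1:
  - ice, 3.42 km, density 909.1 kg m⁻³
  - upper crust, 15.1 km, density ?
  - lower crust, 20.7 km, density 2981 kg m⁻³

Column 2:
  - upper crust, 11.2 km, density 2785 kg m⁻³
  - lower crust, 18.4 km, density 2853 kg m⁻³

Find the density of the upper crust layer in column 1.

Take the compensation level at the base of the deeper column (depth z_c below the surface of column 1) and equate Σ ρ_i t_i down to z_c; mantle fills any gap and the z_c terms cancel.
Column 1: 3.42×909.1 + 15.1×ρ + 20.7×2981 + (z_c − 39.22)×3236
Column 2: 1.95×0 + 11.2×2785 + 18.4×2853 + (z_c − 1.95 − 29.6)×3236
The z_c×3236 term appears on both sides and cancels. Collect the known terms of each column as K = Σ(ρt)_known − 3236 × (depth of known layers): K_1 = 64815.822 − 3236×39.22 = −62100.098; K_2 = 83687.2 − 3236×(1.95 + 29.6) = −18408.6.
Balance: K_1 + 15.1×ρ = K_2, so ρ = (K_2 − K_1)/15.1 = 43691.5/15.1 = 2890 kg m⁻³.

2890 kg m⁻³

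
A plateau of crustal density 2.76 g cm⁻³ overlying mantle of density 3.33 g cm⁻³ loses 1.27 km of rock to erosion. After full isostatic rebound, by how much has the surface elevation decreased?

0.217 km

Rebound u = e ρ_c/ρ_m = 1.27 km × 2.76/3.33 = 1.053 km.
Net surface drop = e − u = 1.27 km − 1.053 km = e (ρ_m − ρ_c)/ρ_m = 0.217 km.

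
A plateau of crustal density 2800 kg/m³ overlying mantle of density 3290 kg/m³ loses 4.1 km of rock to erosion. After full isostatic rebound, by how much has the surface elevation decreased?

Rebound u = e ρ_c/ρ_m = 4.1 km × 2800/3290 = 3.489 km.
Net surface drop = e − u = 4.1 km − 3.489 km = e (ρ_m − ρ_c)/ρ_m = 0.611 km.

0.611 km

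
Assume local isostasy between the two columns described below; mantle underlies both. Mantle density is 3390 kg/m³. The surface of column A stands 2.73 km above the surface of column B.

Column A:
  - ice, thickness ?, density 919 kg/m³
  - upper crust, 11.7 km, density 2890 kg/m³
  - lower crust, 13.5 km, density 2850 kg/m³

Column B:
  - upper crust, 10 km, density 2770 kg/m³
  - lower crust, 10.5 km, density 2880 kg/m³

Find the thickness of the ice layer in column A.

Take the compensation level at the base of the deeper column (depth z_c below the surface of column A) and equate Σ ρ_i t_i down to z_c; mantle fills any gap and the z_c terms cancel.
Column A: x×919 + 11.7×2890 + 13.5×2850 + (z_c − 25.2 − x)×3390
Column B: 2.73×0 + 10×2770 + 10.5×2880 + (z_c − 2.73 − 20.5)×3390
The z_c×3390 term appears on both sides and cancels. Collect the known terms of each column as K = Σ(ρt)_known − 3390 × (depth of known layers): K_A = 72288 − 3390×25.2 = −13140; K_B = 57940 − 3390×(2.73 + 20.5) = −20809.7.
Balance: K_A − x×(3390 − 919) = K_B, so x = (K_A − K_B)/(3390 − 919) = 7669.7/2471 = 3.1 km.

3.1 km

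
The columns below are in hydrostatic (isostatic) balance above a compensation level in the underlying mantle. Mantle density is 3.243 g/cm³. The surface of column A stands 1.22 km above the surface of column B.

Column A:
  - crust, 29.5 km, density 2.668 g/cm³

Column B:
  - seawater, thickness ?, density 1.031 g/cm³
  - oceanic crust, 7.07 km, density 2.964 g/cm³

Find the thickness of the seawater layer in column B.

4.99 km

Take the compensation level at the base of the deeper column (depth z_c below the surface of column A) and equate Σ ρ_i t_i down to z_c; mantle fills any gap and the z_c terms cancel.
Column A: 29.5×2.668 + (z_c − 29.5)×3.243
Column B: 1.22×0 + x×1.031 + 7.07×2.964 + (z_c − 1.22 − 7.07 − x)×3.243
The z_c×3.243 term appears on both sides and cancels. Collect the known terms of each column as K = Σ(ρt)_known − 3.243 × (depth of known layers): K_A = 78.706 − 3.243×29.5 = −16.9625; K_B = 20.95548 − 3.243×(1.22 + 7.07) = −5.92899.
Balance: K_A = K_B − x×(3.243 − 1.031), so x = (K_B − K_A)/(3.243 − 1.031) = 11.0335/2.212 = 4.99 km.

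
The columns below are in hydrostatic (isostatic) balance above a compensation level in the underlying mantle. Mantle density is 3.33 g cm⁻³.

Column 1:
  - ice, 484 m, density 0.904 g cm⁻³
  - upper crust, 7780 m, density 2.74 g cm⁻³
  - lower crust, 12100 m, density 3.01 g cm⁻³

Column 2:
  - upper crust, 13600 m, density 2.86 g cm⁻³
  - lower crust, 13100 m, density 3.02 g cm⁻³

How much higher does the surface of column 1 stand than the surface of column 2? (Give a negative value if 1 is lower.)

−245 m

For any compensation level in the mantle, the mantle terms cancel and isostasy reduces to e = (Σt_1 − Σt_2) − (Σ(ρt)_1 − Σ(ρt)_2) / ρ_m.
Σt_1 = 20364 m; Σt_2 = 26700 m; Σ(ρt)_1 = 58175.736; Σ(ρt)_2 = 78458 (in m·g cm⁻³).
e = (20364 − 26700) − (58175.736 − 78458) / 3.33 = −245 m.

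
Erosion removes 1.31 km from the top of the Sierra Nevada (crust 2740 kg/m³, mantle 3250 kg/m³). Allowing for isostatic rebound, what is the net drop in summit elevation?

Rebound u = e ρ_c/ρ_m = 1.31 km × 2740/3250 = 1.104 km.
Net surface drop = e − u = 1.31 km − 1.104 km = e (ρ_m − ρ_c)/ρ_m = 0.206 km.

0.206 km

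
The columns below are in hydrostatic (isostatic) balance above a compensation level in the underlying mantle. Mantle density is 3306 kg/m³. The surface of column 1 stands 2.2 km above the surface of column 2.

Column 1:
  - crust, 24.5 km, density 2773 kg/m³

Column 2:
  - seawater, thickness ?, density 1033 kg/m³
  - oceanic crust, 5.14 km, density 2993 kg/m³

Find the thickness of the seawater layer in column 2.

Take the compensation level at the base of the deeper column (depth z_c below the surface of column 1) and equate Σ ρ_i t_i down to z_c; mantle fills any gap and the z_c terms cancel.
Column 1: 24.5×2773 + (z_c − 24.5)×3306
Column 2: 2.2×0 + x×1033 + 5.14×2993 + (z_c − 2.2 − 5.14 − x)×3306
The z_c×3306 term appears on both sides and cancels. Collect the known terms of each column as K = Σ(ρt)_known − 3306 × (depth of known layers): K_1 = 67938.5 − 3306×24.5 = −13058.5; K_2 = 15384.02 − 3306×(2.2 + 5.14) = −8882.02.
Balance: K_1 = K_2 − x×(3306 − 1033), so x = (K_2 − K_1)/(3306 − 1033) = 4176.48/2273 = 1.84 km.

1.84 km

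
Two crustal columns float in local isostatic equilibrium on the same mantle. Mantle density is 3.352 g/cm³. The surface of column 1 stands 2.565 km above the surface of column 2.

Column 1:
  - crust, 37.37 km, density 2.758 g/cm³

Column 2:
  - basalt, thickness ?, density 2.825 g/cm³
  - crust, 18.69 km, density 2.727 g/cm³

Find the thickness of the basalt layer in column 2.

Take the compensation level at the base of the deeper column (depth z_c below the surface of column 1) and equate Σ ρ_i t_i down to z_c; mantle fills any gap and the z_c terms cancel.
Column 1: 37.37×2.758 + (z_c − 37.37)×3.352
Column 2: 2.565×0 + x×2.825 + 18.69×2.727 + (z_c − 2.565 − 18.69 − x)×3.352
The z_c×3.352 term appears on both sides and cancels. Collect the known terms of each column as K = Σ(ρt)_known − 3.352 × (depth of known layers): K_1 = 103.06646 − 3.352×37.37 = −22.19778; K_2 = 50.96763 − 3.352×(2.565 + 18.69) = −20.27913.
Balance: K_1 = K_2 − x×(3.352 − 2.825), so x = (K_2 − K_1)/(3.352 − 2.825) = 1.91865/0.527 = 3.64 km.

3.64 km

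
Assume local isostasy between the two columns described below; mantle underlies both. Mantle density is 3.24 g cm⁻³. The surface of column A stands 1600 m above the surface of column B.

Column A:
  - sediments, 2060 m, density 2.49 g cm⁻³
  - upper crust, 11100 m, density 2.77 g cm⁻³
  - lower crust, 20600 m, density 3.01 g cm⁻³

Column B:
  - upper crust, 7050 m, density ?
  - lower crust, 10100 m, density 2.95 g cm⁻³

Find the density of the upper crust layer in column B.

Take the compensation level at the base of the deeper column (depth z_c below the surface of column A) and equate Σ ρ_i t_i down to z_c; mantle fills any gap and the z_c terms cancel.
Column A: 2060×2.49 + 11100×2.77 + 20600×3.01 + (z_c − 33760)×3.24
Column B: 1600×0 + 7050×ρ + 10100×2.95 + (z_c − 1600 − 17150)×3.24
The z_c×3.24 term appears on both sides and cancels. Collect the known terms of each column as K = Σ(ρt)_known − 3.24 × (depth of known layers): K_A = 97882.4 − 3.24×33760 = −11500; K_B = 29795 − 3.24×(1600 + 17150) = −30955.
Balance: K_A = K_B + 7050×ρ, so ρ = (K_A − K_B)/7050 = 19455/7050 = 2.76 g cm⁻³.

2.76 g cm⁻³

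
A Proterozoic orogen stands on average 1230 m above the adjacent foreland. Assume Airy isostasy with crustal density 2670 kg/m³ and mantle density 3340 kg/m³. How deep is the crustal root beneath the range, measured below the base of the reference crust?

Equating mass per unit area of the two columns: the weight of the topography is balanced by the buoyancy of the root, ρ_c h = (ρ_m − ρ_c) r.
r = h · ρ_c / (ρ_m − ρ_c) = 1230 m × 2670 / (3340 − 2670) = 4900 m.

4900 m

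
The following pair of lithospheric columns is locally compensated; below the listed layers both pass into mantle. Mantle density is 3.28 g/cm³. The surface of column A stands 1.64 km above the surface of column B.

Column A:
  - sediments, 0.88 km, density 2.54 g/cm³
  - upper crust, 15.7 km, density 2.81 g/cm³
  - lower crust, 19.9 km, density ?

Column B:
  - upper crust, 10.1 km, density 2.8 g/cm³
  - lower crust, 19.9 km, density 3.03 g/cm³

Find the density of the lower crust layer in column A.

Take the compensation level at the base of the deeper column (depth z_c below the surface of column A) and equate Σ ρ_i t_i down to z_c; mantle fills any gap and the z_c terms cancel.
Column A: 0.88×2.54 + 15.7×2.81 + 19.9×ρ + (z_c − 36.48)×3.28
Column B: 1.64×0 + 10.1×2.8 + 19.9×3.03 + (z_c − 1.64 − 30)×3.28
The z_c×3.28 term appears on both sides and cancels. Collect the known terms of each column as K = Σ(ρt)_known − 3.28 × (depth of known layers): K_A = 46.3522 − 3.28×36.48 = −73.3022; K_B = 88.577 − 3.28×(1.64 + 30) = −15.2022.
Balance: K_A + 19.9×ρ = K_B, so ρ = (K_B − K_A)/19.9 = 58.1/19.9 = 2.92 g/cm³.

2.92 g/cm³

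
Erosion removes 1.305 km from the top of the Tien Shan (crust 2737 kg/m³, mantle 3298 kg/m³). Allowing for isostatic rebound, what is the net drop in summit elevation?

Rebound u = e ρ_c/ρ_m = 1.305 km × 2737/3298 = 1.083 km.
Net surface drop = e − u = 1.305 km − 1.083 km = e (ρ_m − ρ_c)/ρ_m = 0.222 km.

0.222 km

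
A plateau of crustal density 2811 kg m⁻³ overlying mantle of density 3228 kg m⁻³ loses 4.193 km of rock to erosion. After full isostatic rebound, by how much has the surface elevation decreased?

Rebound u = e ρ_c/ρ_m = 4.193 km × 2811/3228 = 3.651 km.
Net surface drop = e − u = 4.193 km − 3.651 km = e (ρ_m − ρ_c)/ρ_m = 0.542 km.

0.542 km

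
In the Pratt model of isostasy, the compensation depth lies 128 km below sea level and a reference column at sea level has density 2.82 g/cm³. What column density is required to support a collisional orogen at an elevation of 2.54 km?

Pratt balance: ρ_ref D = ρ (D + h).
ρ = ρ_ref D/(D + h) = 2.82 × 128 km/(128 km + 2.54 km) = 2.77 g/cm³.

2.77 g/cm³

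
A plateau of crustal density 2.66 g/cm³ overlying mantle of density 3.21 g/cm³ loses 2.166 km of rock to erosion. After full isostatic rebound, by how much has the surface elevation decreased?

0.371 km

Rebound u = e ρ_c/ρ_m = 2.166 km × 2.66/3.21 = 1.795 km.
Net surface drop = e − u = 2.166 km − 1.795 km = e (ρ_m − ρ_c)/ρ_m = 0.371 km.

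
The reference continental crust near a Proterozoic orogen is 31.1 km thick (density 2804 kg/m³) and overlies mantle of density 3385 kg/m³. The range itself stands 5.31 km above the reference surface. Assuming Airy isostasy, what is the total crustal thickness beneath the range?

Root depth r = h ρ_c / (ρ_m − ρ_c) = 5.31 km × 2804 / 581 = 25.63 km.
Total thickness = T + h + r = 31.1 km + 5.31 km + 25.63 km = 62 km.

62 km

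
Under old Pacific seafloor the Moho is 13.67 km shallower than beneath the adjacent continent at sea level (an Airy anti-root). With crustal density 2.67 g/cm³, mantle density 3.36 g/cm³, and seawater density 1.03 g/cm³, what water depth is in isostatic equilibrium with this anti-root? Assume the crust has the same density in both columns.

Replacing a thickness d of crust by seawater at the top must be balanced by replacing crust with mantle at the base: d (ρ_c − ρ_w) = a (ρ_m − ρ_c).
d = a (ρ_m − ρ_c)/(ρ_c − ρ_w) = 13.67 km × 0.69/1.64 = 5.75 km.

5.75 km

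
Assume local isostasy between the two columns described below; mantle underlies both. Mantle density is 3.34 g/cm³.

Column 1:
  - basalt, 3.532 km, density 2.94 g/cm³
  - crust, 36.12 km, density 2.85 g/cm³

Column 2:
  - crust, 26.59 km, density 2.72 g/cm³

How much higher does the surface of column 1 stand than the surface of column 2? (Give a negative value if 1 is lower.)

0.786 km

For any compensation level in the mantle, the mantle terms cancel and isostasy reduces to e = (Σt_1 − Σt_2) − (Σ(ρt)_1 − Σ(ρt)_2) / ρ_m.
Σt_1 = 39.652 km; Σt_2 = 26.59 km; Σ(ρt)_1 = 113.32608; Σ(ρt)_2 = 72.3248 (in km·g/cm³).
e = (39.652 − 26.59) − (113.32608 − 72.3248) / 3.34 = 0.786 km.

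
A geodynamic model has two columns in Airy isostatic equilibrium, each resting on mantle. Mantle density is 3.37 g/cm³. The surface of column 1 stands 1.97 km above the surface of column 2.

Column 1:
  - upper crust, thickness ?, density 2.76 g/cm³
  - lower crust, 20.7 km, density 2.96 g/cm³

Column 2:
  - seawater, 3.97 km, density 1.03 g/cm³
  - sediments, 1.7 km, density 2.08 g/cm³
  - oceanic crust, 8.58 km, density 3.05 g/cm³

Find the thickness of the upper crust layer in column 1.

20.3 km

Take the compensation level at the base of the deeper column (depth z_c below the surface of column 1) and equate Σ ρ_i t_i down to z_c; mantle fills any gap and the z_c terms cancel.
Column 1: x×2.76 + 20.7×2.96 + (z_c − 20.7 − x)×3.37
Column 2: 1.97×0 + 3.97×1.03 + 1.7×2.08 + 8.58×3.05 + (z_c − 1.97 − 14.25)×3.37
The z_c×3.37 term appears on both sides and cancels. Collect the known terms of each column as K = Σ(ρt)_known − 3.37 × (depth of known layers): K_1 = 61.272 − 3.37×20.7 = −8.487; K_2 = 33.7941 − 3.37×(1.97 + 14.25) = −20.8673.
Balance: K_1 − x×(3.37 − 2.76) = K_2, so x = (K_1 − K_2)/(3.37 − 2.76) = 12.3803/0.61 = 20.3 km.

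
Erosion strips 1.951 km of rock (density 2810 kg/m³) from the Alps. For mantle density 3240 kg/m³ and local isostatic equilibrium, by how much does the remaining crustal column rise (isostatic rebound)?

Unloading: uplift u = e ρ_c/ρ_m = 1.951 km × 2810/3240 = 1.69 km.

1.69 km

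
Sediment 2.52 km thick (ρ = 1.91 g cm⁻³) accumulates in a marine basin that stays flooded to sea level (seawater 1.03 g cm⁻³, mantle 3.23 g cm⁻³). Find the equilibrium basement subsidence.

1.01 km

Submarine loading: the sediment displaces seawater, and the subsidence is in turn flooded, so s (ρ_m − ρ_w) = t (ρ_sed − ρ_w).
s = 2.52 km × (1.91 − 1.03) / (3.23 − 1.03) = 1.01 km.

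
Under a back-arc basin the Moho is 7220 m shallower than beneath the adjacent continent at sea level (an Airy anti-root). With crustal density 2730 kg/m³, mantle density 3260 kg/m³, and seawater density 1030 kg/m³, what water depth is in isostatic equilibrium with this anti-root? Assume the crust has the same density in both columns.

Replacing a thickness d of crust by seawater at the top must be balanced by replacing crust with mantle at the base: d (ρ_c − ρ_w) = a (ρ_m − ρ_c).
d = a (ρ_m − ρ_c)/(ρ_c − ρ_w) = 7220 m × 530/1700 = 2250 m.

2250 m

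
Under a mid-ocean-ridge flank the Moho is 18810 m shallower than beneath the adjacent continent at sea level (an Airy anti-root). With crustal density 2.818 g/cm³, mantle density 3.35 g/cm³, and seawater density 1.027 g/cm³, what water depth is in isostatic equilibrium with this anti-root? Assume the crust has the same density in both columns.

5590 m

Replacing a thickness d of crust by seawater at the top must be balanced by replacing crust with mantle at the base: d (ρ_c − ρ_w) = a (ρ_m − ρ_c).
d = a (ρ_m − ρ_c)/(ρ_c − ρ_w) = 18810 m × 0.532/1.791 = 5590 m.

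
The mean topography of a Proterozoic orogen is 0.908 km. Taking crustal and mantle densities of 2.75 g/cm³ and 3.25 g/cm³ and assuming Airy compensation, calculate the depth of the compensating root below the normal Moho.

4.99 km

Isostatic balance requires: the weight of the topography is balanced by the buoyancy of the root, ρ_c h = (ρ_m − ρ_c) r.
r = h · ρ_c / (ρ_m − ρ_c) = 0.908 km × 2.75 / (3.25 − 2.75) = 4.99 km.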